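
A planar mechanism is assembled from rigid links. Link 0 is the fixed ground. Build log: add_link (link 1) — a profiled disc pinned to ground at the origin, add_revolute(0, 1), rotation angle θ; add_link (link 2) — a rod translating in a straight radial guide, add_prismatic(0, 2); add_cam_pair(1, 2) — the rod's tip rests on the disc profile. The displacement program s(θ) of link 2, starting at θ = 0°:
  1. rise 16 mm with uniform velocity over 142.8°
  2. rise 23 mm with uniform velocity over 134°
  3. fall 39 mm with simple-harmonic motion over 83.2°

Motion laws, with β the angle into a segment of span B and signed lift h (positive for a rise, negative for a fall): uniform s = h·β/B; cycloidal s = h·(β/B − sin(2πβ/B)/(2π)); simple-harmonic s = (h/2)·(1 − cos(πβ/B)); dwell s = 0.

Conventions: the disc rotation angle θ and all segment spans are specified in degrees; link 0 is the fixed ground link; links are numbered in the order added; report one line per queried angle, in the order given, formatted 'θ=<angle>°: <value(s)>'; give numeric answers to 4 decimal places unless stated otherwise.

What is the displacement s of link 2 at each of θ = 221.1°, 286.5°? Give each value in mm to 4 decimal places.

seg 1 [0°–142.8°] uniform, h=16: full span → s += 16 → s = 16.0000
seg 2 [142.8°–276.8°] uniform, h=23: θ=221.1° here. β=78.3, B=134. 23·78.3/134 = 13.4396 → s = 29.4396
seg 2 [142.8°–276.8°] uniform, h=23: full span → s += 23 → s = 39.0000
seg 3 [276.8°–360°] simple-harmonic, h=-39: θ=286.5° here. β=9.7, B=83.2. -39/2·(1 − cos(π·0.1166)) = -1.2934 → s = 37.7066

θ=221.1°: 29.4396
θ=286.5°: 37.7066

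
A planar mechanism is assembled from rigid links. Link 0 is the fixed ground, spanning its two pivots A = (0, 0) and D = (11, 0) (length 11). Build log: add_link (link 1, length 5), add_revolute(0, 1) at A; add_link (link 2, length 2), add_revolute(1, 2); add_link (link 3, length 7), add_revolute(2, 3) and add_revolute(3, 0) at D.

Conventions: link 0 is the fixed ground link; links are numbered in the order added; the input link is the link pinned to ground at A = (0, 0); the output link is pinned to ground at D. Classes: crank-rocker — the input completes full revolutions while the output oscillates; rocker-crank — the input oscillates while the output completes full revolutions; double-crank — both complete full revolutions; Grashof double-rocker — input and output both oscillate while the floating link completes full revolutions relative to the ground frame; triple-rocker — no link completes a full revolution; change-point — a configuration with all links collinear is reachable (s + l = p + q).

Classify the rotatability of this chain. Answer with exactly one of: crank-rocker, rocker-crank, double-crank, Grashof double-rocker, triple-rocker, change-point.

lengths: ground=11, input=5, coupler=2, output=7
sorted: s=2 (shortest), l=11 (longest), p+q=12
s + l = 13 vs p + q = 12
s + l > p + q → non-Grashof → no link fully rotates → triple-rocker

triple-rocker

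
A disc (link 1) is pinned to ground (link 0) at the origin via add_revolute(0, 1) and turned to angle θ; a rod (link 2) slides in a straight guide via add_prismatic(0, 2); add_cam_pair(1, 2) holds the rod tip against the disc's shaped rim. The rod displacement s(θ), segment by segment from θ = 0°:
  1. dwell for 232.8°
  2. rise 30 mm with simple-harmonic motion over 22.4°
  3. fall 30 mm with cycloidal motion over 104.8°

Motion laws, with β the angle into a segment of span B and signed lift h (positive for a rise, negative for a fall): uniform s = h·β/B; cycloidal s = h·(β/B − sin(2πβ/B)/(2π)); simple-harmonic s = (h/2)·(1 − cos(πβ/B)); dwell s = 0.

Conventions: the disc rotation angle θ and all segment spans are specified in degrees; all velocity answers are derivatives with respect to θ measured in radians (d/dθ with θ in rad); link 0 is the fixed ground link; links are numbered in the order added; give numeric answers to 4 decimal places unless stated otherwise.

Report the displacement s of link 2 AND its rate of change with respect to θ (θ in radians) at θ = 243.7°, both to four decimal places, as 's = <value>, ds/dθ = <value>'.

segment 1 (0° to 232.8°, dwell): s unchanged at 0.0000
θ = 243.7° falls in segment 2 (232.8° to 255.2°, simple-harmonic, h = 30): β = 243.7 − 232.8 = 10.9°, B = 22.4°; Δs = 30/2·(1 − cos(π·0.4866)) = 14.3691; s = 0.0000 + 14.3691 = 14.3691
velocity in seg [232.8°–255.2°] (simple-harmonic), θ in radians: β = 10.9° = 0.1902 rad, B = 22.4° = 0.3910 rad; ds/dθ = (πh/(2B)) sin(πβ/B) = (π·30/(2·0.3910)) sin(π·0.4866) = 120.429038 mm/rad

s = 14.3691, ds/dθ = 120.4290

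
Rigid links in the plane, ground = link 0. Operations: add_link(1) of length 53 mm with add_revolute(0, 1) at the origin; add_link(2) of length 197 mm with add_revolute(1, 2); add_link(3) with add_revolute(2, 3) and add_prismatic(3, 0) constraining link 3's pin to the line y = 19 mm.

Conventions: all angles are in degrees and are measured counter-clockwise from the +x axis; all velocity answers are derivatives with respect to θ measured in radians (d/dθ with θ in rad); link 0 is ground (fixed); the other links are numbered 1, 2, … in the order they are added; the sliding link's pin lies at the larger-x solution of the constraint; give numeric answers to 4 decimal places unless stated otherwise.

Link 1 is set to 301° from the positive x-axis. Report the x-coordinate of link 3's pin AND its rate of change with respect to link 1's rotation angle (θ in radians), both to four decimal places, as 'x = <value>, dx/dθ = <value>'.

geometry: r = 53 mm, L = 197 mm, e = 19 mm
crank pin P = (r cos θ, r sin θ) = (27.297018, -45.429867)
h = r sin θ − e = -45.429867 − 19 = -64.429867
x = r cos θ + √(L² − h²) = 27.297018 + 186.166034 = 213.463052
dx/dθ = −r sin θ − h·r cos θ/√(L² − h²) (θ in radians; h = -64.429867) = 54.877043

x = 213.4631, dx/dθ = 54.8770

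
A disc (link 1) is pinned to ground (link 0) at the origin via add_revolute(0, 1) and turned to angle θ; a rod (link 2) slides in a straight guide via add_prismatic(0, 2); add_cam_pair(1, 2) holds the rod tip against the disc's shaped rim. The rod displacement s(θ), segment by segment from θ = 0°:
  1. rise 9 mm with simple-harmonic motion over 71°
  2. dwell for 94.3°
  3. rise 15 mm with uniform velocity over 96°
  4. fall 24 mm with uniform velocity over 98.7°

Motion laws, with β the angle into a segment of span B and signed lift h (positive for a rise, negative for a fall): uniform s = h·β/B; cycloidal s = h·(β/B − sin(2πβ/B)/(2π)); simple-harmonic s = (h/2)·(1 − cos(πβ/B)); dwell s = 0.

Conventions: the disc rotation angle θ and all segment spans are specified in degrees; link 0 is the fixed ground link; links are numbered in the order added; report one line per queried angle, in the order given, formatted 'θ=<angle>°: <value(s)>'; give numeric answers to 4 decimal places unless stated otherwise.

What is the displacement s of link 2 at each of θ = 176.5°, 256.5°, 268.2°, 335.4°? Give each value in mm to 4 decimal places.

segment 1 (0° to 71°, simple-harmonic, h = 9) is passed completely: s = 0.0000 + (9) = 9.0000
segment 2 (71° to 165.3°, dwell): s unchanged at 9.0000
θ = 176.5° falls in segment 3 (165.3° to 261.3°, uniform, h = 15): β = 176.5 − 165.3 = 11.2°, B = 96°; Δs = 15·11.2/96 = 1.7500; s = 9.0000 + 1.7500 = 10.7500
θ = 256.5° falls in segment 3 (165.3° to 261.3°, uniform, h = 15): β = 256.5 − 165.3 = 91.2°, B = 96°; Δs = 15·91.2/96 = 14.2500; s = 9.0000 + 14.2500 = 23.2500
segment 3 (165.3° to 261.3°, uniform, h = 15) is passed completely: s = 9.0000 + (15) = 24.0000
θ = 268.2° falls in segment 4 (261.3° to 360°, uniform, h = -24): β = 268.2 − 261.3 = 6.9°, B = 98.7°; Δs = -24·6.9/98.7 = -1.6778; s = 24.0000 − 1.6778 = 22.3222
θ = 335.4° falls in segment 4 (261.3° to 360°, uniform, h = -24): β = 335.4 − 261.3 = 74.1°, B = 98.7°; Δs = -24·74.1/98.7 = -18.0182; s = 24.0000 − 18.0182 = 5.9818

θ=176.5°: 10.7500
θ=256.5°: 23.2500
θ=268.2°: 22.3222
θ=335.4°: 5.9818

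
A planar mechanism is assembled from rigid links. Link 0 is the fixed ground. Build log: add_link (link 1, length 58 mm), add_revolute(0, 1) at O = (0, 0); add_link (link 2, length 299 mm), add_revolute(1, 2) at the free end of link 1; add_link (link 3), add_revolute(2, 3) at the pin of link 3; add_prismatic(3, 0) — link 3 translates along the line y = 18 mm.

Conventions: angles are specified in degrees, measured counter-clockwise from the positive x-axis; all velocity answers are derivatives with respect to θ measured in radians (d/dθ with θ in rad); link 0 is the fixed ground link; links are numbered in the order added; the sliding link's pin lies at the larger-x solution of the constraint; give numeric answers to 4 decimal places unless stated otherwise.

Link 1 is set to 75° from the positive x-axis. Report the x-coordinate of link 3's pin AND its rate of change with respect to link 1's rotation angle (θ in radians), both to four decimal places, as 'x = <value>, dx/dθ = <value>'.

geometry: r = 58 mm, L = 299 mm, e = 18 mm
crank pin P = (r cos θ, r sin θ) = (15.011505, 56.023698)
h = r sin θ − e = 56.023698 − 18 = 38.023698
x = r cos θ + √(L² − h²) = 15.011505 + 296.572417 = 311.583921
dx/dθ = −r sin θ − h·r cos θ/√(L² − h²) (θ in radians; h = 38.023698) = -57.948330

x = 311.5839, dx/dθ = -57.9483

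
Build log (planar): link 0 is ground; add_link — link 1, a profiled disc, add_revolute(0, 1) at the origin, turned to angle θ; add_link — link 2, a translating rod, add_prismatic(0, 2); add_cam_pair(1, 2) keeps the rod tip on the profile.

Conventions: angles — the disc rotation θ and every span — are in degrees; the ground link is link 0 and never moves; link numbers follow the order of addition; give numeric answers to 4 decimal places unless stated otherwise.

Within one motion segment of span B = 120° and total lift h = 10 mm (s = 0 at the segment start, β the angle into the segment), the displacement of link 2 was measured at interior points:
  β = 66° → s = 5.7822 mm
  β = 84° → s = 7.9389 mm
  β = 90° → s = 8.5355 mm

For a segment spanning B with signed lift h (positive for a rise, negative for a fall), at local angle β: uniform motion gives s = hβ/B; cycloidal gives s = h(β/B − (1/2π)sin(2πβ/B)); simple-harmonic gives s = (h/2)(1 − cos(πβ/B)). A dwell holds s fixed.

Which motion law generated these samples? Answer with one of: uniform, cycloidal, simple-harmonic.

candidates at β/B = r: uniform s = h·r (linear in β); cycloidal s = h·(r − sin(2πr)/(2π)); simple-harmonic s = (h/2)(1 − cos(πr))
β=66°: printed 5.7822 | uniform 5.5000, cycloidal 5.9918, simple-harmonic 5.7822
β=84°: printed 7.9389 | uniform 7.0000, cycloidal 8.5137, simple-harmonic 7.9389
β=90°: printed 8.5355 | uniform 7.5000, cycloidal 9.0915, simple-harmonic 8.5355
only one law matches every sample → simple-harmonic

simple-harmonic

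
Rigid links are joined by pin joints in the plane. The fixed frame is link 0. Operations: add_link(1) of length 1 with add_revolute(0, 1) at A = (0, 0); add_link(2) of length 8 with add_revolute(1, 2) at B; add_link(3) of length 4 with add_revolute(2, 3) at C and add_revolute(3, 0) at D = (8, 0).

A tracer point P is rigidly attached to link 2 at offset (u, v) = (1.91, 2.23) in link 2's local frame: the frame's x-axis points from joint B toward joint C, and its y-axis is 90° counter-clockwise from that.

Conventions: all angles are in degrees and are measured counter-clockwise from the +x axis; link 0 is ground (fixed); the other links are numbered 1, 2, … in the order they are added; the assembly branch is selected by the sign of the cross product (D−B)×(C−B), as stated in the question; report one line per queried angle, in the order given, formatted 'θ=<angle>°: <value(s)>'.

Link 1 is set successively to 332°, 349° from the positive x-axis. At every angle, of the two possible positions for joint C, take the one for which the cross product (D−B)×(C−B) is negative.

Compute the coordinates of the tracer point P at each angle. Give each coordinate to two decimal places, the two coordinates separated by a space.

A=(0,0), D=(8.00,0)
θ=332°: B = A + 1.00·(cos332°, sin332°) = (0.8829, -0.4695)
θ=332°: |BD| = 7.1325
θ=332°: circle(B,8.00) ∩ circle(D,4.00): a=6.9311, h=3.9949
θ=332°:   candidates: C₊=(7.5361,3.9730) cross=28.494; C₋=(8.0620,-3.9995) cross=-28.494
θ=332°:   branch - wants cross < 0 → take C=(8.0620,-3.9995) (cross=-28.494)
θ=332°: ex = (C−B)/|BC| = (0.8974,-0.4413); ey = (0.4413,0.8974)
θ=332°: P = B + 1.91·ex + 2.23·ey = (3.5809,0.6889)
θ=349°: B = A + 1.00·(cos349°, sin349°) = (0.9816, -0.1908)
θ=349°: |BD| = 7.0210
θ=349°: circle(B,8.00) ∩ circle(D,4.00): a=6.9288, h=3.9989
θ=349°:   candidates: C₊=(7.7992,3.9950) cross=28.076; C₋=(8.0166,-4.0000) cross=-28.076
θ=349°:   branch - wants cross < 0 → take C=(8.0166,-4.0000) (cross=-28.076)
θ=349°: ex = (C−B)/|BC| = (0.8794,-0.4761); ey = (0.4761,0.8794)
θ=349°: P = B + 1.91·ex + 2.23·ey = (3.7230,0.8607)

θ=332°: 3.58 0.69
θ=349°: 3.72 0.86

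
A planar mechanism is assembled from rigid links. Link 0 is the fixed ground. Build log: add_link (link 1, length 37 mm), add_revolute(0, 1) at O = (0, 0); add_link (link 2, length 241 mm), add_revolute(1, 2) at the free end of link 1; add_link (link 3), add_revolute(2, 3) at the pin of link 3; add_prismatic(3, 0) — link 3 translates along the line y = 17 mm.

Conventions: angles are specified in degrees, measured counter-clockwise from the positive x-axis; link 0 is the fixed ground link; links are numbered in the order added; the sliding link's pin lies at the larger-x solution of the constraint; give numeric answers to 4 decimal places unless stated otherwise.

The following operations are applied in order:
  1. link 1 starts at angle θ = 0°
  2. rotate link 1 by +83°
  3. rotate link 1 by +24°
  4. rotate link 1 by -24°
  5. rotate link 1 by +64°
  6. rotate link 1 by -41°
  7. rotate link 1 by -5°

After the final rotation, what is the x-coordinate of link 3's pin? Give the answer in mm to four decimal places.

geometry: r = 37 mm, L = 241 mm, e = 17 mm; θ starts at 0°
rotate link 1 by +83°: θ ← 0° +83° = 83°
rotate link 1 by +24°: θ ← 83° +24° = 107°
rotate link 1 by -24°: θ ← 107° -24° = 83°
rotate link 1 by +64°: θ ← 83° +64° = 147°
rotate link 1 by -41°: θ ← 147° -41° = 106°
rotate link 1 by -5°: θ ← 106° -5° = 101°
crank pin P = (r cos θ, r sin θ) = (-7.059933, 36.320206)
h = r sin θ − e = 36.320206 − 17 = 19.320206
x = r cos θ + √(L² − h²) = -7.059933 + 240.224332 = 233.164399

233.1644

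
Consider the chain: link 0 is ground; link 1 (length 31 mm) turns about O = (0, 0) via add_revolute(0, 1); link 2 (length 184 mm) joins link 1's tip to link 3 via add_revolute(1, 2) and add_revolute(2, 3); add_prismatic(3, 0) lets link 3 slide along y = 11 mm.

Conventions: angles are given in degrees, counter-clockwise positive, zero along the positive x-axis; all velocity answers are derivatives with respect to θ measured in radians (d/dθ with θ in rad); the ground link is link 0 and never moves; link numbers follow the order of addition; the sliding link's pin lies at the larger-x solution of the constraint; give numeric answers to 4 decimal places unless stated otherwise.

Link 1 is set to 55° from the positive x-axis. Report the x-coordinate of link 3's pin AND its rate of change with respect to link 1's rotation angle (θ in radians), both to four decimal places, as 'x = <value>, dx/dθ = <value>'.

geometry: r = 31 mm, L = 184 mm, e = 11 mm
crank pin P = (r cos θ, r sin θ) = (17.780870, 25.393713)
h = r sin θ − e = 25.393713 − 11 = 14.393713
x = r cos θ + √(L² − h²) = 17.780870 + 183.436150 = 201.217019
dx/dθ = −r sin θ − h·r cos θ/√(L² − h²) (θ in radians; h = 14.393713) = -26.788928

x = 201.2170, dx/dθ = -26.7889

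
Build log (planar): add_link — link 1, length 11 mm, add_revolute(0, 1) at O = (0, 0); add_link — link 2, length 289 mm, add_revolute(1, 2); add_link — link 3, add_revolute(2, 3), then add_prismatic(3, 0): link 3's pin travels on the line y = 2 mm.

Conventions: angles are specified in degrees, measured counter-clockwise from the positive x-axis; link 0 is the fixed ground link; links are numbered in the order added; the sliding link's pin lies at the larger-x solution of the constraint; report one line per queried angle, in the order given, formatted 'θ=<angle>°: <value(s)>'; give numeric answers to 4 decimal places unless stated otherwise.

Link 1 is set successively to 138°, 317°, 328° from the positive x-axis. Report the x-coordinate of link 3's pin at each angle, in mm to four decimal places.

geometry: r = 11 mm, L = 289 mm, e = 2 mm
θ=138°: crank pin P = (r cos θ, r sin θ) = (-8.174593, 7.360437)
θ=138°: h = r sin θ − e = 7.360437 − 2 = 5.360437
θ=138°: x = r cos θ + √(L² − h²) = -8.174593 + 288.950282 = 280.775689
θ=317°: crank pin P = (r cos θ, r sin θ) = (8.044891, -7.501982)
θ=317°: h = r sin θ − e = -7.501982 − 2 = -9.501982
θ=317°: x = r cos θ + √(L² − h²) = 8.044891 + 288.843751 = 296.888641
θ=328°: crank pin P = (r cos θ, r sin θ) = (9.328529, -5.829112)
θ=328°: h = r sin θ − e = -5.829112 − 2 = -7.829112
θ=328°: x = r cos θ + √(L² − h²) = 9.328529 + 288.893934 = 298.222463

θ=138°: 280.7757
θ=317°: 296.8886
θ=328°: 298.2225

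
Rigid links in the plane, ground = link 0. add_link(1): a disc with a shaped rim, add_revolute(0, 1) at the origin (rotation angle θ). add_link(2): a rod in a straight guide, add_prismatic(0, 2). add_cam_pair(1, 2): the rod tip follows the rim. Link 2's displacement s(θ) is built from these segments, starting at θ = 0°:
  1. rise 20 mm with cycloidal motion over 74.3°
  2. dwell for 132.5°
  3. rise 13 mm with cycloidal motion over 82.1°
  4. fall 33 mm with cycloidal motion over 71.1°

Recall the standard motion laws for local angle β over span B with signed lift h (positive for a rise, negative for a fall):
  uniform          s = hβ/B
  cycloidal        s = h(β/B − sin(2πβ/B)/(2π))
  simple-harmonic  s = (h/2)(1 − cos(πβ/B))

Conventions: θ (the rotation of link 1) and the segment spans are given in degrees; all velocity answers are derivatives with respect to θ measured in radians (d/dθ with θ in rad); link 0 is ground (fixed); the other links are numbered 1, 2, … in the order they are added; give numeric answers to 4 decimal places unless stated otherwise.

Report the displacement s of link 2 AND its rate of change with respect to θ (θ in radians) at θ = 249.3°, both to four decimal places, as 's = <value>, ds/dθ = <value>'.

segment 1 (0° to 74.3°, cycloidal, h = 20) is passed completely: s = 0.0000 + (20) = 20.0000
segment 2 (74.3° to 206.8°, dwell): s unchanged at 20.0000
θ = 249.3° falls in segment 3 (206.8° to 288.9°, cycloidal, h = 13): β = 249.3 − 206.8 = 42.5°, B = 82.1°; Δs = 13·(0.5177 − sin(2π·0.5177)/(2π)) = 6.9587; s = 20.0000 + 6.9587 = 26.9587
velocity in seg [206.8°–288.9°] (cycloidal), θ in radians: β = 42.5° = 0.7418 rad, B = 82.1° = 1.4329 rad; ds/dθ = (h/B)(1 − cos(2πβ/B)) = (13/1.4329)(1 − cos(2π·0.5177)) = 18.089024 mm/rad

s = 26.9587, ds/dθ = 18.0890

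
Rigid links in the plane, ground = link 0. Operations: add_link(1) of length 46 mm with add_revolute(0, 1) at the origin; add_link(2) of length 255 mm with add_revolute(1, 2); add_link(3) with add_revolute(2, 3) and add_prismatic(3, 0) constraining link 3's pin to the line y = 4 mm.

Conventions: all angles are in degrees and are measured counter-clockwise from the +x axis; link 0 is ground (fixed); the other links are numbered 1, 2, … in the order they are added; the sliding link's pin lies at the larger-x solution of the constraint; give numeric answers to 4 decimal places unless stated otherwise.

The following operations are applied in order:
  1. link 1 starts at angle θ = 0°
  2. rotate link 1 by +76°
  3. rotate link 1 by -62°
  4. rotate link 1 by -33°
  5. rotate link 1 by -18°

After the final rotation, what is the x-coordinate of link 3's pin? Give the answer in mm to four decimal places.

geometry: r = 46 mm, L = 255 mm, e = 4 mm; θ starts at 0°
rotate link 1 by +76°: θ ← 0° +76° = 76°
rotate link 1 by -62°: θ ← 76° -62° = 14°
rotate link 1 by -33°: θ ← 14° -33° = -19°
rotate link 1 by -18°: θ ← -19° -18° = -37°
crank pin P = (r cos θ, r sin θ) = (36.737233, -27.683491)
h = r sin θ − e = -27.683491 − 4 = -31.683491
x = r cos θ + √(L² − h²) = 36.737233 + 253.024023 = 289.761257

289.7613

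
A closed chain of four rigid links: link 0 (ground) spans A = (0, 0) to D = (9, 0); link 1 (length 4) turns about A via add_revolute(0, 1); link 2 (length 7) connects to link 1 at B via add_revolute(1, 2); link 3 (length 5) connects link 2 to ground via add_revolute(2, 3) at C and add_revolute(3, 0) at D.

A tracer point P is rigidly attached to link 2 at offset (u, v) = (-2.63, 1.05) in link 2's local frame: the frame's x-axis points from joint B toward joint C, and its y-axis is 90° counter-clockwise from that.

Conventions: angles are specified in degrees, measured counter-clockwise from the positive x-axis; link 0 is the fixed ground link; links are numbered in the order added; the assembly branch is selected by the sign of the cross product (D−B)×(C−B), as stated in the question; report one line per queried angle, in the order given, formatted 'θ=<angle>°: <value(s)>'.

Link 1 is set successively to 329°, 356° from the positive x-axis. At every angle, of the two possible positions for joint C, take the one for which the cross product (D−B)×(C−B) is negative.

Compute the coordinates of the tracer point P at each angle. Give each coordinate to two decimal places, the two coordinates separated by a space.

A=(0,0), D=(9.00,0)
θ=329°: B = A + 4.00·(cos329°, sin329°) = (3.4287, -2.0602)
θ=329°: |BD| = 5.9400
θ=329°: circle(B,7.00) ∩ circle(D,5.00): a=4.9902, h=4.9090
θ=329°:   candidates: C₊=(6.4066,4.2748) cross=29.159; C₋=(9.8117,-4.9337) cross=-29.159
θ=329°:   branch - wants cross < 0 → take C=(9.8117,-4.9337) (cross=-29.159)
θ=329°: ex = (C−B)/|BC| = (0.9119,-0.4105); ey = (0.4105,0.9119)
θ=329°: P = B + -2.63·ex + 1.05·ey = (1.4615,-0.0231)
θ=356°: B = A + 4.00·(cos356°, sin356°) = (3.9903, -0.2790)
θ=356°: |BD| = 5.0175
θ=356°: circle(B,7.00) ∩ circle(D,5.00): a=4.9004, h=4.9986
θ=356°:   candidates: C₊=(8.6051,4.9844) cross=25.081; C₋=(9.1610,-4.9974) cross=-25.081
θ=356°:   branch - wants cross < 0 → take C=(9.1610,-4.9974) (cross=-25.081)
θ=356°: ex = (C−B)/|BC| = (0.7387,-0.6741); ey = (0.6741,0.7387)
θ=356°: P = B + -2.63·ex + 1.05·ey = (2.7553,2.2694)

θ=329°: 1.46 -0.02
θ=356°: 2.76 2.27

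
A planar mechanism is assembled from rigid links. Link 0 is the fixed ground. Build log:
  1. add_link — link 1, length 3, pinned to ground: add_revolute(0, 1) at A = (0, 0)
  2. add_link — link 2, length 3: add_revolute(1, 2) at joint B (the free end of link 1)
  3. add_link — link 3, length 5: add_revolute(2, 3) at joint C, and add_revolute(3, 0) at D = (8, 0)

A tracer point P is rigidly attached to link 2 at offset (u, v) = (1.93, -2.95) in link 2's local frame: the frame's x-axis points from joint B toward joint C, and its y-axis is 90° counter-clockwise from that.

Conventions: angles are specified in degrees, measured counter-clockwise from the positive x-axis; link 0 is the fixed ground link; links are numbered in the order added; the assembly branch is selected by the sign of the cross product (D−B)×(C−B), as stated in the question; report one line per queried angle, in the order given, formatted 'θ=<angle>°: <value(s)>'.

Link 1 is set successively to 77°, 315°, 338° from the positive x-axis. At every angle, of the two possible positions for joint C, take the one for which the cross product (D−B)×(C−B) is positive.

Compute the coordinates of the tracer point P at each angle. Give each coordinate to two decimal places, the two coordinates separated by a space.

A=(0,0), D=(8.00,0)
θ=77°: B = A + 3.00·(cos77°, sin77°) = (0.6749, 2.9231)
θ=77°: |BD| = 7.8868
θ=77°: circle(B,3.00) ∩ circle(D,5.00): a=2.9291, h=0.6485
θ=77°:   candidates: C₊=(3.6357,2.4398) cross=5.114; C₋=(3.1550,1.2352) cross=-5.114
θ=77°:   branch + wants cross > 0 → take C=(3.6357,2.4398) (cross=5.114)
θ=77°: ex = (C−B)/|BC| = (0.9869,-0.1611); ey = (0.1611,0.9869)
θ=77°: P = B + 1.93·ex + -2.95·ey = (2.1044,-0.2993)
θ=315°: B = A + 3.00·(cos315°, sin315°) = (2.1213, -2.1213)
θ=315°: |BD| = 6.2497
θ=315°: circle(B,3.00) ∩ circle(D,5.00): a=1.8448, h=2.3657
θ=315°:   candidates: C₊=(3.0536,0.7301) cross=14.785; C₋=(4.6596,-3.7204) cross=-14.785
θ=315°:   branch + wants cross > 0 → take C=(3.0536,0.7301) (cross=14.785)
θ=315°: ex = (C−B)/|BC| = (0.3108,0.9505); ey = (-0.9505,0.3108)
θ=315°: P = B + 1.93·ex + -2.95·ey = (5.5250,-1.2036)
θ=338°: B = A + 3.00·(cos338°, sin338°) = (2.7816, -1.1238)
θ=338°: |BD| = 5.3381
θ=338°: circle(B,3.00) ∩ circle(D,5.00): a=1.1704, h=2.7623
θ=338°:   candidates: C₊=(3.3442,1.8230) cross=14.745; C₋=(4.5072,-3.5778) cross=-14.745
θ=338°:   branch + wants cross > 0 → take C=(3.3442,1.8230) (cross=14.745)
θ=338°: ex = (C−B)/|BC| = (0.1875,0.9823); ey = (-0.9823,0.1875)
θ=338°: P = B + 1.93·ex + -2.95·ey = (6.0412,0.2187)

θ=77°: 2.10 -0.30
θ=315°: 5.53 -1.20
θ=338°: 6.04 0.22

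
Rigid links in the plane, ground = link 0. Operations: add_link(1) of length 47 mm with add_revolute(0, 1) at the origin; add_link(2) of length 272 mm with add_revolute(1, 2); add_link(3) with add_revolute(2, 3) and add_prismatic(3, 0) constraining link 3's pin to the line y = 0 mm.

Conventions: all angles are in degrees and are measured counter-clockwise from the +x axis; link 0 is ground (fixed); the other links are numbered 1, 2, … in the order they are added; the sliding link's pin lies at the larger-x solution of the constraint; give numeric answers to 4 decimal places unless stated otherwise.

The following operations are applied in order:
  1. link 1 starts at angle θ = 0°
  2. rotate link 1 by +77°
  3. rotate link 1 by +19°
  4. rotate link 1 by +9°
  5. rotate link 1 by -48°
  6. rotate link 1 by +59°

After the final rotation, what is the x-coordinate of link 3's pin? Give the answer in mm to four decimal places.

geometry: r = 47 mm, L = 272 mm, e = 0 mm; θ starts at 0°
rotate link 1 by +77°: θ ← 0° +77° = 77°
rotate link 1 by +19°: θ ← 77° +19° = 96°
rotate link 1 by +9°: θ ← 96° +9° = 105°
rotate link 1 by -48°: θ ← 105° -48° = 57°
rotate link 1 by +59°: θ ← 57° +59° = 116°
crank pin P = (r cos θ, r sin θ) = (-20.603444, 42.243320)
h = r sin θ − e = 42.243320 − 0 = 42.243320
x = r cos θ + √(L² − h²) = -20.603444 + 268.699650 = 248.096206

248.0962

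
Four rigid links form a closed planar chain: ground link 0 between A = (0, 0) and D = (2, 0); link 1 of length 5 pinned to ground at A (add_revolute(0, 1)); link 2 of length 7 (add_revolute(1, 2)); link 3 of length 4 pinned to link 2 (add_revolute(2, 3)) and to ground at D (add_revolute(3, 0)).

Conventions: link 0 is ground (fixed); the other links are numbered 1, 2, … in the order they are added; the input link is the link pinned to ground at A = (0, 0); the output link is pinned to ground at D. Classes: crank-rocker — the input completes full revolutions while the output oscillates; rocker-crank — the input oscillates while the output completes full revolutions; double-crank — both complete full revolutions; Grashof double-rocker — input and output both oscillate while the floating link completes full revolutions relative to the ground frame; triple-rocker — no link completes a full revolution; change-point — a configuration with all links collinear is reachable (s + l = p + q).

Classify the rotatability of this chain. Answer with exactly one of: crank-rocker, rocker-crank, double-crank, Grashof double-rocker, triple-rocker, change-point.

lengths: ground=2, input=5, coupler=7, output=4
sorted: s=2 (shortest), l=7 (longest), p+q=9
s + l = 9 vs p + q = 9
s + l = p + q → change-point (collinear configuration reachable)

change-point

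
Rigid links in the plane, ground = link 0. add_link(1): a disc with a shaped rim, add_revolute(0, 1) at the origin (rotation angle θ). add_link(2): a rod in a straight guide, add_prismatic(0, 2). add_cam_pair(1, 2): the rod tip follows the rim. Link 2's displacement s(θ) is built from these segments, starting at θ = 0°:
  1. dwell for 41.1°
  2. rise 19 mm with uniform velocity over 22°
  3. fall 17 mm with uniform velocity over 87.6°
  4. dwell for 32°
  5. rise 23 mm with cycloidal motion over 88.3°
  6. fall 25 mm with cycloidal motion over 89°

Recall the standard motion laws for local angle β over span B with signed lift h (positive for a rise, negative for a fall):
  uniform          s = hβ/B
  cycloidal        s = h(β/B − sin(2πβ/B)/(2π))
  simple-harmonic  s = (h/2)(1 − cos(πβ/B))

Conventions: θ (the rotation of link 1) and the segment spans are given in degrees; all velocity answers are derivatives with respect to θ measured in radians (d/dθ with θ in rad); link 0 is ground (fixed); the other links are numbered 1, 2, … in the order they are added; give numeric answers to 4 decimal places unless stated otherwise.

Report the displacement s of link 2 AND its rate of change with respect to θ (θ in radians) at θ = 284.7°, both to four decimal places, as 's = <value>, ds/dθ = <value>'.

segment 1 (0° to 41.1°, dwell): s unchanged at 0.0000
segment 2 (41.1° to 63.1°, uniform, h = 19) is passed completely: s = 0.0000 + (19) = 19.0000
segment 3 (63.1° to 150.7°, uniform, h = -17) is passed completely: s = 19.0000 + (-17) = 2.0000
segment 4 (150.7° to 182.7°, dwell): s unchanged at 2.0000
segment 5 (182.7° to 271°, cycloidal, h = 23) is passed completely: s = 2.0000 + (23) = 25.0000
θ = 284.7° falls in segment 6 (271° to 360°, cycloidal, h = -25): β = 284.7 − 271 = 13.7°, B = 89°; Δs = -25·(0.1539 − sin(2π·0.1539)/(2π)) = -0.5725; s = 25.0000 − 0.5725 = 24.4275
velocity in seg [271°–360°] (cycloidal), θ in radians: β = 13.7° = 0.2391 rad, B = 89° = 1.5533 rad; ds/dθ = (h/B)(1 − cos(2πβ/B)) = ((-25)/1.5533)(1 − cos(2π·0.1539)) = -6.958899 mm/rad

s = 24.4275, ds/dθ = -6.9589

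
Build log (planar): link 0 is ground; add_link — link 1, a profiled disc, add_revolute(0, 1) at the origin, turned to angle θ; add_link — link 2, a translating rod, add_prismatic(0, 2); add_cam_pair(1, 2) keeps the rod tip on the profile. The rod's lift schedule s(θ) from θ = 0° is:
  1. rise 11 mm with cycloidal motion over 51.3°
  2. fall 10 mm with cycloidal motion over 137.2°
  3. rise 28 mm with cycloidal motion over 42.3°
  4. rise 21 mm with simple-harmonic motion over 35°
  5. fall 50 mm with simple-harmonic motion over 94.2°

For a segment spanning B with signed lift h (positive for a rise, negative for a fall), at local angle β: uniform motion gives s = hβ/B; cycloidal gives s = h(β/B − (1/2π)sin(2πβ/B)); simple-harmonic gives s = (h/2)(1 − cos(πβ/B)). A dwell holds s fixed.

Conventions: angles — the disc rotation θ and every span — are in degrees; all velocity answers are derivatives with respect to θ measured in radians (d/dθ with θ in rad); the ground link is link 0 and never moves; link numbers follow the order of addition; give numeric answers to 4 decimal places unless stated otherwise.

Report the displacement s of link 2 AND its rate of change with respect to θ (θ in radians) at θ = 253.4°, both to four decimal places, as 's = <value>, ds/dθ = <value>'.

seg 1 [0°–51.3°] cycloidal, h=11: full span → s += 11 → s = 11.0000
seg 2 [51.3°–188.5°] cycloidal, h=-10: full span → s += -10 → s = 1.0000
seg 3 [188.5°–230.8°] cycloidal, h=28: full span → s += 28 → s = 29.0000
seg 4 [230.8°–265.8°] simple-harmonic, h=21: θ=253.4° here. β=22.6, B=35. 21/2·(1 − cos(π·0.6457)) = 15.1405 → s = 44.1405
velocity in seg [230.8°–265.8°] (simple-harmonic), θ in radians: β = 22.6° = 0.3944 rad, B = 35° = 0.6109 rad; ds/dθ = (πh/(2B)) sin(πβ/B) = (π·21/(2·0.6109)) sin(π·0.6457) = 48.440057 mm/rad

s = 44.1405, ds/dθ = 48.4401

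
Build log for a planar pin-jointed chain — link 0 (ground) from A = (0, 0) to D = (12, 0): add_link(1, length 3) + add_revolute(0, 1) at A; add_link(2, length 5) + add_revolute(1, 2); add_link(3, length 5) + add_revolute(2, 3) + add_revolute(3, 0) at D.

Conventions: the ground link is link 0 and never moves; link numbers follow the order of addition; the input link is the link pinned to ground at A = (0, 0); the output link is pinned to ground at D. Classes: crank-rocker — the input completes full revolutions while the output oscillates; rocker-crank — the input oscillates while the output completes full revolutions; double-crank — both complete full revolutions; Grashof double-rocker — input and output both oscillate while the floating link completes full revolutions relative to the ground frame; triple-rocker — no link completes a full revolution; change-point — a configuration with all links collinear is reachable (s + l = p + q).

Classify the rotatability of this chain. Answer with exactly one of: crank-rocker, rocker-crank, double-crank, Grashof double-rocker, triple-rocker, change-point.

lengths: ground=12, input=3, coupler=5, output=5
sorted: s=3 (shortest), l=12 (longest), p+q=10
s + l = 15 vs p + q = 10
s + l > p + q → non-Grashof → no link fully rotates → triple-rocker

triple-rocker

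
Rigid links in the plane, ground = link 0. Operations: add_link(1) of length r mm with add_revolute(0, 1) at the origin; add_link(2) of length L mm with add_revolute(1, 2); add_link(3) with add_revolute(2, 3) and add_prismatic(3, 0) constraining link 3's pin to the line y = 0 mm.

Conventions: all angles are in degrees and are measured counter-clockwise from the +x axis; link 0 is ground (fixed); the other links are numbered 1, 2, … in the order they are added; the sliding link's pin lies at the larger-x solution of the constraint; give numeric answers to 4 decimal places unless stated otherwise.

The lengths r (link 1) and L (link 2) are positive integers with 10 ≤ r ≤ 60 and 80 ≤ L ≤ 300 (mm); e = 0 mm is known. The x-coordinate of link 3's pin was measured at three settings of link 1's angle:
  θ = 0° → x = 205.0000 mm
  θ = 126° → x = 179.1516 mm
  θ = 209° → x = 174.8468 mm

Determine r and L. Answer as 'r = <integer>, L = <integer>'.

constraint per measurement: (x − r cos θ)² + (r sin θ − e)² = L²
subtracting the θ₁ and θ₂ equations cancels the r² and L² terms:
r = (x₁² − x₂²) / (2[(x₁cos θ₁ + e sin θ₁) − (x₂cos θ₂ + e sin θ₂)]) = 16.0000 → r = 16
L² = (x₁ − r cos θ₁)² + (r sin θ₁ − e)² = 35721.0000 → L = 189.0000 → L = 189
check at θ₃=209°: x = 174.8468 (printed 174.8468) ✓

r = 16, L = 189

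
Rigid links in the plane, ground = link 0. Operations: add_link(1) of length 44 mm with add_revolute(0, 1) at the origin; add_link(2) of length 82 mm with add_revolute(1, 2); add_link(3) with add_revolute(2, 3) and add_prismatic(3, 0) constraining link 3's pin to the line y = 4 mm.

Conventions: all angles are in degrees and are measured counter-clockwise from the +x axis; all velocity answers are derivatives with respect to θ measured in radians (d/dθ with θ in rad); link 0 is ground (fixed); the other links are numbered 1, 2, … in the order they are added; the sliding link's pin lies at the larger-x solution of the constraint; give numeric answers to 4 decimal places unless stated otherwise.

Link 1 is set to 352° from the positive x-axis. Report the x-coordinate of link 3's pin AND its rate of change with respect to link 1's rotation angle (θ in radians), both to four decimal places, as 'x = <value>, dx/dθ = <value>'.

geometry: r = 44 mm, L = 82 mm, e = 4 mm
crank pin P = (r cos θ, r sin θ) = (43.571795, -6.123616)
h = r sin θ − e = -6.123616 − 4 = -10.123616
x = r cos θ + √(L² − h²) = 43.571795 + 81.372676 = 124.944471
dx/dθ = −r sin θ − h·r cos θ/√(L² − h²) (θ in radians; h = -10.123616) = 11.544406

x = 124.9445, dx/dθ = 11.5444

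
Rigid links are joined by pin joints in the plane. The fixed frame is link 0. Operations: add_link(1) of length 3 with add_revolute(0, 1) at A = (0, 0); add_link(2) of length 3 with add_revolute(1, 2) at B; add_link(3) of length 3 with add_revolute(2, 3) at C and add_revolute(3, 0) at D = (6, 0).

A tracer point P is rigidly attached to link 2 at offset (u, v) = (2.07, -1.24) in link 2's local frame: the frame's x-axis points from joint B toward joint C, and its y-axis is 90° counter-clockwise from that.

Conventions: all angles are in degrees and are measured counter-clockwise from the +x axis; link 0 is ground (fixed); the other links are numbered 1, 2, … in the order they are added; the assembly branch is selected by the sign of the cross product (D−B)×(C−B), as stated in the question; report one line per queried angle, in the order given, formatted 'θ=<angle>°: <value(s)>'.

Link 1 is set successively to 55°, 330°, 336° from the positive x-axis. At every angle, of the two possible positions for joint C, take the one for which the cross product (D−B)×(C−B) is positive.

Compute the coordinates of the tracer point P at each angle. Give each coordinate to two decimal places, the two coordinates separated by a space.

A=(0,0), D=(6.00,0)
θ=55°: B = A + 3.00·(cos55°, sin55°) = (1.7207, 2.4575)
θ=55°: |BD| = 4.9347
θ=55°: circle(B,3.00) ∩ circle(D,3.00): a=2.4673, h=1.7065
θ=55°:   candidates: C₊=(4.7102,2.7086) cross=8.421; C₋=(3.0105,-0.2511) cross=-8.421
θ=55°:   branch + wants cross > 0 → take C=(4.7102,2.7086) (cross=8.421)
θ=55°: ex = (C−B)/|BC| = (0.9965,0.0837); ey = (-0.0837,0.9965)
θ=55°: P = B + 2.07·ex + -1.24·ey = (3.8873,1.3951)
θ=330°: B = A + 3.00·(cos330°, sin330°) = (2.5981, -1.5000)
θ=330°: |BD| = 3.7179
θ=330°: circle(B,3.00) ∩ circle(D,3.00): a=1.8590, h=2.3546
θ=330°:   candidates: C₊=(3.3491,1.4045) cross=8.754; C₋=(5.2490,-2.9045) cross=-8.754
θ=330°:   branch + wants cross > 0 → take C=(3.3491,1.4045) (cross=8.754)
θ=330°: ex = (C−B)/|BC| = (0.2503,0.9682); ey = (-0.9682,0.2503)
θ=330°: P = B + 2.07·ex + -1.24·ey = (4.3168,0.1937)
θ=336°: B = A + 3.00·(cos336°, sin336°) = (2.7406, -1.2202)
θ=336°: |BD| = 3.4803
θ=336°: circle(B,3.00) ∩ circle(D,3.00): a=1.7401, h=2.4437
θ=336°:   candidates: C₊=(3.5135,1.6785) cross=8.505; C₋=(5.2271,-2.8987) cross=-8.505
θ=336°:   branch + wants cross > 0 → take C=(3.5135,1.6785) (cross=8.505)
θ=336°: ex = (C−B)/|BC| = (0.2576,0.9662); ey = (-0.9662,0.2576)
θ=336°: P = B + 2.07·ex + -1.24·ey = (4.4721,0.4605)

θ=55°: 3.89 1.40
θ=330°: 4.32 0.19
θ=336°: 4.47 0.46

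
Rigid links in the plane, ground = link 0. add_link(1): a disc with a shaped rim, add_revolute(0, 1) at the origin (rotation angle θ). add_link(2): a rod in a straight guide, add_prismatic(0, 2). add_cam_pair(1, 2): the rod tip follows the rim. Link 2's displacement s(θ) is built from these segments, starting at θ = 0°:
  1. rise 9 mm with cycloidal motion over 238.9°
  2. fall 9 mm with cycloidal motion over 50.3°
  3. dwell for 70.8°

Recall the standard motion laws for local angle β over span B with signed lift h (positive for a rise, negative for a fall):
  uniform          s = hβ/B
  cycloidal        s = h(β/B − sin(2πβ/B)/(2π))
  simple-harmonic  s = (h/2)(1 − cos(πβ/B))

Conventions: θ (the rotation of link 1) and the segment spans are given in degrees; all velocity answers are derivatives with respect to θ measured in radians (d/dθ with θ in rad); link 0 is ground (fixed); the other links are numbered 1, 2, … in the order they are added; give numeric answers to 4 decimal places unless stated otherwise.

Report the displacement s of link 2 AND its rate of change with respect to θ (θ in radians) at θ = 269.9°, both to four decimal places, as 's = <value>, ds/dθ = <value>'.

segment 1 (0° to 238.9°, cycloidal, h = 9) is passed completely: s = 0.0000 + (9) = 9.0000
θ = 269.9° falls in segment 2 (238.9° to 289.2°, cycloidal, h = -9): β = 269.9 − 238.9 = 31°, B = 50.3°; Δs = -9·(0.6163 − sin(2π·0.6163)/(2π)) = -6.5027; s = 9.0000 − 6.5027 = 2.4973
velocity in seg [238.9°–289.2°] (cycloidal), θ in radians: β = 31° = 0.5411 rad, B = 50.3° = 0.8779 rad; ds/dθ = (h/B)(1 − cos(2πβ/B)) = ((-9)/0.8779)(1 − cos(2π·0.6163)) = -17.885939 mm/rad

s = 2.4973, ds/dθ = -17.8859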